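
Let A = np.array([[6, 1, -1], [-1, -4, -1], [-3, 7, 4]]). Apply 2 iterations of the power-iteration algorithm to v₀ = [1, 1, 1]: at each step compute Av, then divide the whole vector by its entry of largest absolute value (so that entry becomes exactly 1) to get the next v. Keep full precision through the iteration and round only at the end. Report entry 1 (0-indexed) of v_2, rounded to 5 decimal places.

-0.35714

Av0 = (6.000000, -6.000000, 8.000000); divide by 8.000000 → v1 = (0.750000, -0.750000, 1.000000)
Av1 = (2.750000, 1.250000, -3.500000); divide by -3.500000 → v2 = (-0.785714, -0.357143, 1.000000)
Requested entry of v2: 10/-28 = -0.35714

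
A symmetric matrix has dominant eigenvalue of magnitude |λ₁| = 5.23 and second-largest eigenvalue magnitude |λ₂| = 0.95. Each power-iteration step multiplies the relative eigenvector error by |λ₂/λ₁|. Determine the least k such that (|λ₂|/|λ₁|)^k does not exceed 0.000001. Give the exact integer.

9

|λ₂/λ₁| = 0.95/5.23 = 0.18164
Need k ≥ ln(0.000001) / ln(0.18164) = -13.8155 / -1.7057 ≈ 8.100
Smallest integer k satisfying the bound: 9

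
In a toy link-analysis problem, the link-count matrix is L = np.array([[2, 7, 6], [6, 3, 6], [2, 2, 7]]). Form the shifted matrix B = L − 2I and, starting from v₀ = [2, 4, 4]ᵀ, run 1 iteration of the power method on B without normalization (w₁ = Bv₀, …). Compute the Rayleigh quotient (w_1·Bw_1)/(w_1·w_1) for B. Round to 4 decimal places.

10.7568

B = L − 2I has rows (0, 7, 6); (6, 1, 6); (2, 2, 5)
w1 = Bv₀ = (52, 40, 32)
Bw1 = (472, 544, 344)
w1·Bw1 = 57312; w1·w1 = 5328; μ ≈ 57312/5328 = 10.7568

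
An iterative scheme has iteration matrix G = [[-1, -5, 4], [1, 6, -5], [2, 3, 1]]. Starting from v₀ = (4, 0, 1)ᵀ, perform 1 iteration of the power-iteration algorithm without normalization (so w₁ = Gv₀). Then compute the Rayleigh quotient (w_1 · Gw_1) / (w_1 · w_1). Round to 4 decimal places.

1.2805

w1 = Gv₀ = ((-1)·4 + (-5)·0 + 4·1; 1·4 + 6·0 + (-5)·1; 2·4 + 3·0 + 1·1) = (0, -1, 9)
Gw1 = (41, -51, 6)
w1·Gw1 = 0·41 + (-1)·(-51) + 9·6 = 105; w1·w1 = 0·0 + (-1)·(-1) + 9·9 = 82
λ ≈ 105/82 = 1.2805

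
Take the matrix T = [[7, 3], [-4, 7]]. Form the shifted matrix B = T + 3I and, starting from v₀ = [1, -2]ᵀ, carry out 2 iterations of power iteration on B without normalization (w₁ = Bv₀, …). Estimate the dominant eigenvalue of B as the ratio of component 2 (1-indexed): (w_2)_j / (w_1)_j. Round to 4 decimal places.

μ ≈ 10.6667

B = T + 3I has rows (10, 3); (-4, 10)
w1 = Bv₀ = (10·1 + 3·(-2); (-4)·1 + 10·(-2)) = (4, -24)
w2 = Bw1 = (10·4 + 3·(-24); (-4)·4 + 10·(-24)) = (-32, -256)
Ratio: -256/-24 = 10.6667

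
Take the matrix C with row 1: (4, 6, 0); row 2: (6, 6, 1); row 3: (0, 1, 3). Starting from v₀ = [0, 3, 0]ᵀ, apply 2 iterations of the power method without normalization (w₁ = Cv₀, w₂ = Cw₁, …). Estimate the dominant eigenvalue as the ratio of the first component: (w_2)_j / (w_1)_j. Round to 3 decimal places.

λ ≈ 10.000

w1 = Cv₀ = (18, 18, 3)
w2 = Cw1 = (180, 219, 27)
Ratio at component: 180 / 18 = 10.000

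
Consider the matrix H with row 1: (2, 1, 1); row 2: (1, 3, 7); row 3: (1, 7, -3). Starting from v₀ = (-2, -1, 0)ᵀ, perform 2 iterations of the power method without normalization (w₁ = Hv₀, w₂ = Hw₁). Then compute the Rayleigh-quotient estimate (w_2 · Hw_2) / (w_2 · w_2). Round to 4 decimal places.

w1 = Hv₀ = (-5, -5, -9)
w2 = Hw1 = (-24, -83, -13)
Hw2 = (-144, -364, -566)
w2·Hw2 = (-24)·(-144) + (-83)·(-364) + (-13)·(-566) = 41026; w2·w2 = (-24)·(-24) + (-83)·(-83) + (-13)·(-13) = 7634
λ ≈ 41026/7634 = 5.3741

λ ≈ 5.3741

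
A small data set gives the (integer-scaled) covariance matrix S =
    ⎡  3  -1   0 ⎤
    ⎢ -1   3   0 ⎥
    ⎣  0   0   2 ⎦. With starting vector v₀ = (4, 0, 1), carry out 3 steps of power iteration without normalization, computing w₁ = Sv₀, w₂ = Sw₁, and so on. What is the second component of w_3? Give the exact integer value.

-112

w1 = Sv₀ = (3·4 + (-1)·0 + 0·1; (-1)·4 + 3·0 + 0·1; 0·4 + 0·0 + 2·1) = (12, -4, 2)
w2 = Sw1 = (3·12 + (-1)·(-4) + 0·2; (-1)·12 + 3·(-4) + 0·2; 0·12 + 0·(-4) + 2·2) = (40, -24, 4)
w3 = Sw2 = (144, -112, 8)
The requested component of w3 is -112.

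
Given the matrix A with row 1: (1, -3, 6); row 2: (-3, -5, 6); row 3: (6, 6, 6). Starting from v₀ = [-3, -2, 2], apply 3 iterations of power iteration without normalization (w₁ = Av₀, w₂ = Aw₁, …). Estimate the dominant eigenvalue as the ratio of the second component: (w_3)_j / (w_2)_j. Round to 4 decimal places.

-10.0844

w1 = Av₀ = (15, 31, -18)
w2 = Aw1 = (-186, -308, 168)
w3 = Aw2 = (1746, 3106, -1956)
Ratio at component: 3106 / -308 = -10.0844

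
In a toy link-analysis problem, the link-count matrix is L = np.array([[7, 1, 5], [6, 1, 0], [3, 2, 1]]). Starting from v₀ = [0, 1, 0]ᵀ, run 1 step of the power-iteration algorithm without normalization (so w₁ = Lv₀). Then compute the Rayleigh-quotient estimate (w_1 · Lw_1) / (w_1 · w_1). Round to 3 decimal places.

6.500

w1 = Lv₀ = (7·0 + 1·1 + 5·0; 6·0 + 1·1 + 0·0; 3·0 + 2·1 + 1·0) = (1, 1, 2)
Lw1 = (18, 7, 7)
w1·Lw1 = 1·18 + 1·7 + 2·7 = 39; w1·w1 = 1·1 + 1·1 + 2·2 = 6
λ ≈ 39/6 = 6.500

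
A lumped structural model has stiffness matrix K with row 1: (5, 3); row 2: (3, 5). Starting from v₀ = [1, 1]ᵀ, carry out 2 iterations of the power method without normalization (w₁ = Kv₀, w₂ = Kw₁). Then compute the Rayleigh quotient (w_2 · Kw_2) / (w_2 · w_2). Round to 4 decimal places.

w1 = Kv₀ = (8, 8)
w2 = Kw1 = (64, 64)
Kw2 = (512, 512)
w2·Kw2 = 64·512 + 64·512 = 65536; w2·w2 = 64·64 + 64·64 = 8192
λ ≈ 65536/8192 = 8.0000

8.0000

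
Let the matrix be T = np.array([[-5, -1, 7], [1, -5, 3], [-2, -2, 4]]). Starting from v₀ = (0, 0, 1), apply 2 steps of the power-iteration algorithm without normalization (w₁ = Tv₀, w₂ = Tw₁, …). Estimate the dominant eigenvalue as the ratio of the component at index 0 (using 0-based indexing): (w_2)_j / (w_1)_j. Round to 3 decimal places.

λ ≈ -1.429

w1 = Tv₀ = ((-5)·0 + (-1)·0 + 7·1; 1·0 + (-5)·0 + 3·1; (-2)·0 + (-2)·0 + 4·1) = (7, 3, 4)
w2 = Tw1 = ((-5)·7 + (-1)·3 + 7·4; 1·7 + (-5)·3 + 3·4; (-2)·7 + (-2)·3 + 4·4) = (-10, 4, -4)
Ratio at component: -10 / 7 = -1.429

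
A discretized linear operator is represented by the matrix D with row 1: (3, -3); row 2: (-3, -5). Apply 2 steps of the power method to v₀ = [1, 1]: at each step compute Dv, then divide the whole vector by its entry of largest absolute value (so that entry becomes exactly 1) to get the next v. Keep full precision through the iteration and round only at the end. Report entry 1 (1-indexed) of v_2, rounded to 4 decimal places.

0.6000

Dv0 = (0.00000, -8.00000); divide by -8.00000 → v1 = (0.00000, 1.00000)
Dv1 = (-3.00000, -5.00000); divide by -5.00000 → v2 = (0.60000, 1.00000)
Requested entry of v2: 24/40 = 0.6000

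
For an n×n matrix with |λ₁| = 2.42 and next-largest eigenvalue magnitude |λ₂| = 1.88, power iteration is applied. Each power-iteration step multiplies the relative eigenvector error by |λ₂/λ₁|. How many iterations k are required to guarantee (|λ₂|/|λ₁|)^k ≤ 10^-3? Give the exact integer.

|λ₂/λ₁| = 1.88/2.42 = 0.77686
Need k ≥ ln(10^-3) / ln(0.77686) = -6.9078 / -0.2525 ≈ 27.358
Smallest integer k satisfying the bound: 28

28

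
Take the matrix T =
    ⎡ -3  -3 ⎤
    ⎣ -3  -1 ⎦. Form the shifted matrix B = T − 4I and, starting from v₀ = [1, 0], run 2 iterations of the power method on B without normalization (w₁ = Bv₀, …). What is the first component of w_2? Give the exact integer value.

58

B = T − 4I has rows (-7, -3); (-3, -5)
w1 = Bv₀ = (-7, -3)
w2 = Bw1 = (58, 36)
Requested component of w2: 58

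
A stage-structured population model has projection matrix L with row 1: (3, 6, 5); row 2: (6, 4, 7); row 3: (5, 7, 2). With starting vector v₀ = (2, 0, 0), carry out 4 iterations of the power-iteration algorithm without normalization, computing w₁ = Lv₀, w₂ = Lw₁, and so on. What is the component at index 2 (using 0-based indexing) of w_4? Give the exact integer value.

30920

w1 = Lv₀ = (6, 12, 10)
w2 = Lw1 = (140, 154, 134)
w3 = Lw2 = (2014, 2394, 2046)
w4 = Lw3 = (30636, 35982, 30920)
The requested component of w4 is 30920.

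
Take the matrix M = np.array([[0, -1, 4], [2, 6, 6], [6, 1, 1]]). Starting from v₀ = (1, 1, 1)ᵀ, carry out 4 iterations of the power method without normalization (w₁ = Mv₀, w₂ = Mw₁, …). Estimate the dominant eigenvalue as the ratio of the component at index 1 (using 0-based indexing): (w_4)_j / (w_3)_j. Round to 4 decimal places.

7.5942

w1 = Mv₀ = (0·1 + (-1)·1 + 4·1; 2·1 + 6·1 + 6·1; 6·1 + 1·1 + 1·1) = (3, 14, 8)
w2 = Mw1 = (0·3 + (-1)·14 + 4·8; 2·3 + 6·14 + 6·8; 6·3 + 1·14 + 1·8) = (18, 138, 40)
w3 = Mw2 = (22, 1104, 286)
w4 = Mw3 = (40, 8384, 1522)
Ratio at component: 8384 / 1104 = 7.5942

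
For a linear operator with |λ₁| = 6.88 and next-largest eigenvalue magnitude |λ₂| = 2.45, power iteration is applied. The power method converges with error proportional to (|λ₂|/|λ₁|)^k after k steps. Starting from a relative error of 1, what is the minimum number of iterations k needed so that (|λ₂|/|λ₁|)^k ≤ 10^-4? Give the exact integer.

|λ₂/λ₁| = 2.45/6.88 = 0.35610
Need k ≥ ln(10^-4) / ln(0.35610) = -9.2103 / -1.0325 ≈ 8.920
Smallest integer k satisfying the bound: 9

9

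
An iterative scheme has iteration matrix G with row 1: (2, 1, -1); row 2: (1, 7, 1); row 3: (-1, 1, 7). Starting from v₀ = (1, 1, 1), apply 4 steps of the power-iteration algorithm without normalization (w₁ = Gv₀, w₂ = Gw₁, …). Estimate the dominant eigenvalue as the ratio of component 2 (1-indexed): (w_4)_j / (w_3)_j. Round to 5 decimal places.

w1 = Gv₀ = (2·1 + 1·1 + (-1)·1; 1·1 + 7·1 + 1·1; (-1)·1 + 1·1 + 7·1) = (2, 9, 7)
w2 = Gw1 = (2·2 + 1·9 + (-1)·7; 1·2 + 7·9 + 1·7; (-1)·2 + 1·9 + 7·7) = (6, 72, 56)
w3 = Gw2 = (28, 566, 458)
w4 = Gw3 = (164, 4448, 3744)
Ratio at component: 4448 / 566 = 7.85866

7.85866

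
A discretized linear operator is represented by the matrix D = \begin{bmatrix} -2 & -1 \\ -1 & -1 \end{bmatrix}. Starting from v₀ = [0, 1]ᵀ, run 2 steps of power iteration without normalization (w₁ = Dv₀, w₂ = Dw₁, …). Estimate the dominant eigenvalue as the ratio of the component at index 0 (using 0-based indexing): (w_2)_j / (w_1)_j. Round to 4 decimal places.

-3.0000

w1 = Dv₀ = ((-2)·0 + (-1)·1; (-1)·0 + (-1)·1) = (-1, -1)
w2 = Dw1 = ((-2)·(-1) + (-1)·(-1); (-1)·(-1) + (-1)·(-1)) = (3, 2)
Ratio at component: 3 / -1 = -3.0000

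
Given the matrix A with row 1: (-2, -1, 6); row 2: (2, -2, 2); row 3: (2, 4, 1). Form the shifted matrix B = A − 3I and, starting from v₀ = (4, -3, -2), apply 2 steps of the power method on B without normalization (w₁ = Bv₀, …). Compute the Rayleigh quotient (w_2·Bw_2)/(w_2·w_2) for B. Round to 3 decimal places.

-5.421

B = A − 3I has rows (-5, -1, 6); (2, -5, 2); (2, 4, -2)
w1 = Bv₀ = ((-5)·4 + (-1)·(-3) + 6·(-2); 2·4 + (-5)·(-3) + 2·(-2); 2·4 + 4·(-3) + (-2)·(-2)) = (-29, 19, 0)
w2 = Bw1 = ((-5)·(-29) + (-1)·19 + 6·0; 2·(-29) + (-5)·19 + 2·0; 2·(-29) + 4·19 + (-2)·0) = (126, -153, 18)
Bw2 = (-369, 1053, -396)
w2·Bw2 = -214731; w2·w2 = 39609; μ ≈ -214731/39609 = -5.421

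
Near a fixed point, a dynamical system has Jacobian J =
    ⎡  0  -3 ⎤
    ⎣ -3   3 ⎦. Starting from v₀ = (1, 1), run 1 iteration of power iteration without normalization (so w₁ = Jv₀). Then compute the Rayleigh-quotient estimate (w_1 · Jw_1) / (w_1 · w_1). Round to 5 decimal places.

w1 = Jv₀ = (0·1 + (-3)·1; (-3)·1 + 3·1) = (-3, 0)
Jw1 = (0, 9)
w1·Jw1 = (-3)·0 + 0·9 = 0; w1·w1 = (-3)·(-3) + 0·0 = 9
λ ≈ 0/9 = 0.00000

λ ≈ 0.00000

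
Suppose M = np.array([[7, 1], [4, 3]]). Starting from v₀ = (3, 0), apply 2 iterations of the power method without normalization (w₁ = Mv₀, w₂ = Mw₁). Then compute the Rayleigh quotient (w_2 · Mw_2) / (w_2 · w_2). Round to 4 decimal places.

λ ≈ 7.9526

w1 = Mv₀ = (21, 12)
w2 = Mw1 = (159, 120)
Mw2 = (1233, 996)
w2·Mw2 = 159·1233 + 120·996 = 315567; w2·w2 = 159·159 + 120·120 = 39681
λ ≈ 315567/39681 = 7.9526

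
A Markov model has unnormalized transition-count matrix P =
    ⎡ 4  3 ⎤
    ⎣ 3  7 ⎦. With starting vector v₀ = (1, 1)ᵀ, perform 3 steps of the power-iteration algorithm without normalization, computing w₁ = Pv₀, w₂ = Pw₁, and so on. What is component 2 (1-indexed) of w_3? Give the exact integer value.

811

w1 = Pv₀ = (4·1 + 3·1; 3·1 + 7·1) = (7, 10)
w2 = Pw1 = (4·7 + 3·10; 3·7 + 7·10) = (58, 91)
w3 = Pw2 = (505, 811)
The requested component of w3 is 811.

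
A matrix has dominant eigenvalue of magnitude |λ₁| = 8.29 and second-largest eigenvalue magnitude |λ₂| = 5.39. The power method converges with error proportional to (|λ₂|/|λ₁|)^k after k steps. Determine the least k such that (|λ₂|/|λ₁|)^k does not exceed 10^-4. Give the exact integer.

|λ₂/λ₁| = 5.39/8.29 = 0.65018
Need k ≥ ln(10^-4) / ln(0.65018) = -9.2103 / -0.4305 ≈ 21.394
Smallest integer k satisfying the bound: 22

22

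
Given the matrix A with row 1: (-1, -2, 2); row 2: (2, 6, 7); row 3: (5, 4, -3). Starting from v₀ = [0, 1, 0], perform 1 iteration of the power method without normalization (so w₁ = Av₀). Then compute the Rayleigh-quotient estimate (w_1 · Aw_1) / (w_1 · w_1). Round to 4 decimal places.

6.6429

w1 = Av₀ = ((-1)·0 + (-2)·1 + 2·0; 2·0 + 6·1 + 7·0; 5·0 + 4·1 + (-3)·0) = (-2, 6, 4)
Aw1 = (-2, 60, 2)
w1·Aw1 = (-2)·(-2) + 6·60 + 4·2 = 372; w1·w1 = (-2)·(-2) + 6·6 + 4·4 = 56
λ ≈ 372/56 = 6.6429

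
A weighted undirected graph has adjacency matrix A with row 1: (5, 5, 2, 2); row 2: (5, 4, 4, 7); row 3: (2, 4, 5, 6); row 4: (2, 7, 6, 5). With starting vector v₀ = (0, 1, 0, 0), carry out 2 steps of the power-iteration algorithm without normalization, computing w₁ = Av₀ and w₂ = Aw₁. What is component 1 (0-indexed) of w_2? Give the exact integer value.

w1 = Av₀ = (5·0 + 5·1 + 2·0 + 2·0; 5·0 + 4·1 + 4·0 + 7·0; 2·0 + 4·1 + 5·0 + 6·0; 2·0 + 7·1 + 6·0 + 5·0) = (5, 4, 4, 7)
w2 = Aw1 = (5·5 + 5·4 + 2·4 + 2·7; 5·5 + 4·4 + 4·4 + 7·7; 2·5 + 4·4 + 5·4 + 6·7; 2·5 + 7·4 + 6·4 + 5·7) = (67, 106, 88, 97)
The requested component of w2 is 106.

106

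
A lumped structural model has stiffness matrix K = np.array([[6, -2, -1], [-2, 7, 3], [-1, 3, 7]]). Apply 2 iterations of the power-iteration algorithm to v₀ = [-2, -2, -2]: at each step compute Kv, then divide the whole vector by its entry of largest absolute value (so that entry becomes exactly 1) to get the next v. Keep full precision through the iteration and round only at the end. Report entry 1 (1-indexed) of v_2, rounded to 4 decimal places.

Kv0 = (-6.00000, -16.00000, -18.00000); divide by -18.00000 → v1 = (0.33333, 0.88889, 1.00000)
Kv1 = (-0.77778, 8.55556, 9.33333); divide by 9.33333 → v2 = (-0.08333, 0.91667, 1.00000)
Requested entry of v2: 14/-168 = -0.0833

-0.0833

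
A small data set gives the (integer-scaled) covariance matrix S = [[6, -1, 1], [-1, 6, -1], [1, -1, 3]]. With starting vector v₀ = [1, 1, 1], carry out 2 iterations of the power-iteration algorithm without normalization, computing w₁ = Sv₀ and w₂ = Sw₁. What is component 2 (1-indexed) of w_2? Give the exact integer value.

15

w1 = Sv₀ = (6·1 + (-1)·1 + 1·1; (-1)·1 + 6·1 + (-1)·1; 1·1 + (-1)·1 + 3·1) = (6, 4, 3)
w2 = Sw1 = (6·6 + (-1)·4 + 1·3; (-1)·6 + 6·4 + (-1)·3; 1·6 + (-1)·4 + 3·3) = (35, 15, 11)
The requested component of w2 is 15.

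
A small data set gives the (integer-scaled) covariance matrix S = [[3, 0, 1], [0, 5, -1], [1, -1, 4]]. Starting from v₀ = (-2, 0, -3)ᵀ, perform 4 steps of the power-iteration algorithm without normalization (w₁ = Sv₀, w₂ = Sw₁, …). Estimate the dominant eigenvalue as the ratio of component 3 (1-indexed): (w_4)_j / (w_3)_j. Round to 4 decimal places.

w1 = Sv₀ = (-9, 3, -14)
w2 = Sw1 = (-41, 29, -68)
w3 = Sw2 = (-191, 213, -342)
w4 = Sw3 = (-915, 1407, -1772)
Ratio at component: -1772 / -342 = 5.1813

5.1813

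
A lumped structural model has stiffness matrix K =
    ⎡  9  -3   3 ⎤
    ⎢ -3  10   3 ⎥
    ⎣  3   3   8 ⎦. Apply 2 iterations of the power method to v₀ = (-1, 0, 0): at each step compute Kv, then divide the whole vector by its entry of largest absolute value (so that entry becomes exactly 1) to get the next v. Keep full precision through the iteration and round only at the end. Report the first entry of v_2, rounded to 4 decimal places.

Kv0 = (-9.00000, 3.00000, -3.00000); divide by -9.00000 → v1 = (1.00000, -0.33333, 0.33333)
Kv1 = (11.00000, -5.33333, 4.66667); divide by 11.00000 → v2 = (1.00000, -0.48485, 0.42424)
Requested entry of v2: -99/-99 = 1.0000

1.0000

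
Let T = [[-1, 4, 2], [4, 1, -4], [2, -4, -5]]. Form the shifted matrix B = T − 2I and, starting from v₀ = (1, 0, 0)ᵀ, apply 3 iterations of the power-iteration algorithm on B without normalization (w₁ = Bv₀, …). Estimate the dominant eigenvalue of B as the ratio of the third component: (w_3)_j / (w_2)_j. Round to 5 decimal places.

B = T − 2I has rows (-3, 4, 2); (4, -1, -4); (2, -4, -7)
w1 = Bv₀ = (-3, 4, 2)
w2 = Bw1 = (29, -24, -36)
w3 = Bw2 = (-255, 284, 406)
Ratio: 406/-36 = -11.27778

μ ≈ -11.27778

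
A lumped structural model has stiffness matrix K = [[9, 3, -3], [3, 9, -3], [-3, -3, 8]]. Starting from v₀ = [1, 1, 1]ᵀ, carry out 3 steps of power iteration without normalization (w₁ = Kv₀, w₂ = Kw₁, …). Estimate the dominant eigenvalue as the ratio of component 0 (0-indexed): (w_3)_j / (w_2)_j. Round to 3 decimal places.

w1 = Kv₀ = (9·1 + 3·1 + (-3)·1; 3·1 + 9·1 + (-3)·1; (-3)·1 + (-3)·1 + 8·1) = (9, 9, 2)
w2 = Kw1 = (9·9 + 3·9 + (-3)·2; 3·9 + 9·9 + (-3)·2; (-3)·9 + (-3)·9 + 8·2) = (102, 102, -38)
w3 = Kw2 = (1338, 1338, -916)
Ratio at component: 1338 / 102 = 13.118

λ ≈ 13.118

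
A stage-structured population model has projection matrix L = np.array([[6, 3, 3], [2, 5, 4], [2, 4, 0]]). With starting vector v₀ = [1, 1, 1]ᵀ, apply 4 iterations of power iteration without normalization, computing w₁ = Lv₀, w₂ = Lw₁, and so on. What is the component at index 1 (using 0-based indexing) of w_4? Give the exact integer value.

10299

w1 = Lv₀ = (6·1 + 3·1 + 3·1; 2·1 + 5·1 + 4·1; 2·1 + 4·1 + 0·1) = (12, 11, 6)
w2 = Lw1 = (6·12 + 3·11 + 3·6; 2·12 + 5·11 + 4·6; 2·12 + 4·11 + 0·6) = (123, 103, 68)
w3 = Lw2 = (1251, 1033, 658)
w4 = Lw3 = (12579, 10299, 6634)
The requested component of w4 is 10299.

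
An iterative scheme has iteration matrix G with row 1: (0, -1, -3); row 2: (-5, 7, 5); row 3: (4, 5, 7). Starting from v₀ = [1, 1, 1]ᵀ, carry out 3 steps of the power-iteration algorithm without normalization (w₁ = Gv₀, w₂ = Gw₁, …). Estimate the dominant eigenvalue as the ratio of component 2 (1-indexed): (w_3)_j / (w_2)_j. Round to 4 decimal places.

w1 = Gv₀ = (0·1 + (-1)·1 + (-3)·1; (-5)·1 + 7·1 + 5·1; 4·1 + 5·1 + 7·1) = (-4, 7, 16)
w2 = Gw1 = (0·(-4) + (-1)·7 + (-3)·16; (-5)·(-4) + 7·7 + 5·16; 4·(-4) + 5·7 + 7·16) = (-55, 149, 131)
w3 = Gw2 = (-542, 1973, 1442)
Ratio at component: 1973 / 149 = 13.2416

λ ≈ 13.2416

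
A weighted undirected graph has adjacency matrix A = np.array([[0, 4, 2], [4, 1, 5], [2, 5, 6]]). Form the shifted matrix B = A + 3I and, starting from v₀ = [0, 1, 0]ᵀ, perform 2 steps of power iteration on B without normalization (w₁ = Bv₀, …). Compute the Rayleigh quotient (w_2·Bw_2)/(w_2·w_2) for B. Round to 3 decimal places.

B = A + 3I has rows (3, 4, 2); (4, 4, 5); (2, 5, 9)
w1 = Bv₀ = (4, 4, 5)
w2 = Bw1 = (38, 57, 73)
Bw2 = (488, 745, 1018)
w2·Bw2 = 135323; w2·w2 = 10022; μ ≈ 135323/10022 = 13.503

μ ≈ 13.503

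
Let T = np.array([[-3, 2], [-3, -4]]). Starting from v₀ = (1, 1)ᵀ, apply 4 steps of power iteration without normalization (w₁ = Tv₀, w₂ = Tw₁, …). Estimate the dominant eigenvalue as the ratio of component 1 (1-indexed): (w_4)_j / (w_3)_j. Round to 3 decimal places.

-4.916

w1 = Tv₀ = (-1, -7)
w2 = Tw1 = (-11, 31)
w3 = Tw2 = (95, -91)
w4 = Tw3 = (-467, 79)
Ratio at component: -467 / 95 = -4.916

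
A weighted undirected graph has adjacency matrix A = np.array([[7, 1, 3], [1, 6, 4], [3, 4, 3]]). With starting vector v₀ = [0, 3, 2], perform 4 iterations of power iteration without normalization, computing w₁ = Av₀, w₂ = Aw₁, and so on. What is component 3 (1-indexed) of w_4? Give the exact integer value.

20395

w1 = Av₀ = (9, 26, 18)
w2 = Aw1 = (143, 237, 185)
w3 = Aw2 = (1793, 2305, 1932)
w4 = Aw3 = (20652, 23351, 20395)
The requested component of w4 is 20395.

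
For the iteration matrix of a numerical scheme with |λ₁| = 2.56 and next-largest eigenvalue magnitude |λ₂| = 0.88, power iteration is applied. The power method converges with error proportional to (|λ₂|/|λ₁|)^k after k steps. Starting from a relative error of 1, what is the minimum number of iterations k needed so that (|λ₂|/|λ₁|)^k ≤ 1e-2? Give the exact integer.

|λ₂/λ₁| = 0.88/2.56 = 0.34375
Need k ≥ ln(1e-2) / ln(0.34375) = -4.6052 / -1.0678 ≈ 4.313
Smallest integer k satisfying the bound: 5

5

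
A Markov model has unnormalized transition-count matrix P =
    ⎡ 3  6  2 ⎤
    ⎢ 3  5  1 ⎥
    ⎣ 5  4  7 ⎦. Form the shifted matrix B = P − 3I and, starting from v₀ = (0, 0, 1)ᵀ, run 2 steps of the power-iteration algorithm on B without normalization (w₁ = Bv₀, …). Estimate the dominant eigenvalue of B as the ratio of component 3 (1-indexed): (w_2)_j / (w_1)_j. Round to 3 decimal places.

B = P − 3I has rows (0, 6, 2); (3, 2, 1); (5, 4, 4)
w1 = Bv₀ = (2, 1, 4)
w2 = Bw1 = (14, 12, 30)
Ratio: 30/4 = 7.500

7.500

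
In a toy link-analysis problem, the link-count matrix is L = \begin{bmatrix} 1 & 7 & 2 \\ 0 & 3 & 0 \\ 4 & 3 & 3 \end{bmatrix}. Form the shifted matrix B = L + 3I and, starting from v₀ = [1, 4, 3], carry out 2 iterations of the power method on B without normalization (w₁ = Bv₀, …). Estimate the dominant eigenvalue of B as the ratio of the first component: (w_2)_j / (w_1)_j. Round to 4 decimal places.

B = L + 3I has rows (4, 7, 2); (0, 6, 0); (4, 3, 6)
w1 = Bv₀ = (4·1 + 7·4 + 2·3; 0·1 + 6·4 + 0·3; 4·1 + 3·4 + 6·3) = (38, 24, 34)
w2 = Bw1 = (4·38 + 7·24 + 2·34; 0·38 + 6·24 + 0·34; 4·38 + 3·24 + 6·34) = (388, 144, 428)
Ratio: 388/38 = 10.2105

10.2105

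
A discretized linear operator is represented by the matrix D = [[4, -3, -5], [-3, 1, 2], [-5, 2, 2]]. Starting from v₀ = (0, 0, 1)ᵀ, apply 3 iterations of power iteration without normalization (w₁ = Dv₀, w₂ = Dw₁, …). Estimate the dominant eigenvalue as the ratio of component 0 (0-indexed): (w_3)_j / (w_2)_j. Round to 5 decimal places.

10.33333

w1 = Dv₀ = (-5, 2, 2)
w2 = Dw1 = (-36, 21, 33)
w3 = Dw2 = (-372, 195, 288)
Ratio at component: -372 / -36 = 10.33333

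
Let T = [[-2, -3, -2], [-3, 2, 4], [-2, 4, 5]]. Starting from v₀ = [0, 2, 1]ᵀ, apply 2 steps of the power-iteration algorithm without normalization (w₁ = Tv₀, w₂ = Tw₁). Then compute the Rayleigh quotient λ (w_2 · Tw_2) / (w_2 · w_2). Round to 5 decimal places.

8.74380

w1 = Tv₀ = (-8, 8, 13)
w2 = Tw1 = (-34, 92, 113)
Tw2 = (-434, 738, 1001)
w2·Tw2 = (-34)·(-434) + 92·738 + 113·1001 = 195765; w2·w2 = (-34)·(-34) + 92·92 + 113·113 = 22389
λ ≈ 195765/22389 = 8.74380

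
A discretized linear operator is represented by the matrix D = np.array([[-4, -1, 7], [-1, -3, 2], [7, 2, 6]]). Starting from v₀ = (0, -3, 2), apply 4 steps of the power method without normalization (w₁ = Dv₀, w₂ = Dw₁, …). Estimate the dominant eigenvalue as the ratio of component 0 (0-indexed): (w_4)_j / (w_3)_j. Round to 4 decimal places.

w1 = Dv₀ = ((-4)·0 + (-1)·(-3) + 7·2; (-1)·0 + (-3)·(-3) + 2·2; 7·0 + 2·(-3) + 6·2) = (17, 13, 6)
w2 = Dw1 = ((-4)·17 + (-1)·13 + 7·6; (-1)·17 + (-3)·13 + 2·6; 7·17 + 2·13 + 6·6) = (-39, -44, 181)
w3 = Dw2 = (1467, 533, 725)
w4 = Dw3 = (-1326, -1616, 15685)
Ratio at component: -1326 / 1467 = -0.9039

-0.9039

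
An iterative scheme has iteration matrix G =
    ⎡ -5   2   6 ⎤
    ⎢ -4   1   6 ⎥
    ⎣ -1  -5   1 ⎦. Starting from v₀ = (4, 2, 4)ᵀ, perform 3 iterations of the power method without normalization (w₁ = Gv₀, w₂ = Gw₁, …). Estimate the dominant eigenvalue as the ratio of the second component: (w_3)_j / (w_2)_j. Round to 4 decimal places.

2.0732

w1 = Gv₀ = (8, 10, -10)
w2 = Gw1 = (-80, -82, -68)
w3 = Gw2 = (-172, -170, 422)
Ratio at component: -170 / -82 = 2.0732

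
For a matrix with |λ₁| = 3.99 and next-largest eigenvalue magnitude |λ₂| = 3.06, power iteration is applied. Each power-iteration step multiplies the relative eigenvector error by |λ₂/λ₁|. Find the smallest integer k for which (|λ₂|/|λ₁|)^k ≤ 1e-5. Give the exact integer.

|λ₂/λ₁| = 3.06/3.99 = 0.76692
Need k ≥ ln(1e-5) / ln(0.76692) = -11.5129 / -0.2654 ≈ 43.383
Smallest integer k satisfying the bound: 44

44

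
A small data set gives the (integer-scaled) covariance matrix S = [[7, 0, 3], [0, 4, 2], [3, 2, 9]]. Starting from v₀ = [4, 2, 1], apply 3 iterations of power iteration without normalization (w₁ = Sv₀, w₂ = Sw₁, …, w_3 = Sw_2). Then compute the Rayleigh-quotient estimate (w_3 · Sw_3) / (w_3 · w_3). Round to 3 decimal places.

w1 = Sv₀ = (7·4 + 0·2 + 3·1; 0·4 + 4·2 + 2·1; 3·4 + 2·2 + 9·1) = (31, 10, 25)
w2 = Sw1 = (7·31 + 0·10 + 3·25; 0·31 + 4·10 + 2·25; 3·31 + 2·10 + 9·25) = (292, 90, 338)
w3 = Sw2 = (3058, 1036, 4098)
Sw3 = (33700, 12340, 48128)
w3·Sw3 = 3058·33700 + 1036·12340 + 4098·48128 = 313067384; w3·w3 = 3058·3058 + 1036·1036 + 4098·4098 = 27218264
λ ≈ 313067384/27218264 = 11.502

11.502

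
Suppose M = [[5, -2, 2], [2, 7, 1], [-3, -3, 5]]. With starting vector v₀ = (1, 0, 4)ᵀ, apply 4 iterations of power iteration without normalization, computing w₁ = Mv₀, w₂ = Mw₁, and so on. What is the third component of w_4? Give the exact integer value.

w1 = Mv₀ = (13, 6, 17)
w2 = Mw1 = (87, 85, 28)
w3 = Mw2 = (321, 797, -376)
w4 = Mw3 = (-741, 5845, -5234)
The requested component of w4 is -5234.

-5234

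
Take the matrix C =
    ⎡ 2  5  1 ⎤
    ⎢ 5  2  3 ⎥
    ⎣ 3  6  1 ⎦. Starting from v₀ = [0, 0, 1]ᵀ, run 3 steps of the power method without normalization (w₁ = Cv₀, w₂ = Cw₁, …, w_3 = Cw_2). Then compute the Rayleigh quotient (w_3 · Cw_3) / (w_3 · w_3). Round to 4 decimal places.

λ ≈ 9.3418

w1 = Cv₀ = (2·0 + 5·0 + 1·1; 5·0 + 2·0 + 3·1; 3·0 + 6·0 + 1·1) = (1, 3, 1)
w2 = Cw1 = (2·1 + 5·3 + 1·1; 5·1 + 2·3 + 3·1; 3·1 + 6·3 + 1·1) = (18, 14, 22)
w3 = Cw2 = (128, 184, 160)
Cw3 = (1336, 1488, 1648)
w3·Cw3 = 128·1336 + 184·1488 + 160·1648 = 708480; w3·w3 = 128·128 + 184·184 + 160·160 = 75840
λ ≈ 708480/75840 = 9.3418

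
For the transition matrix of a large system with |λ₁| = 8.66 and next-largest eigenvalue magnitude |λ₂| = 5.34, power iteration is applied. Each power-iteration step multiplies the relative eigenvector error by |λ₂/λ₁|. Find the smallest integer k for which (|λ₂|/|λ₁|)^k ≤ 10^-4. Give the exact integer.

20

|λ₂/λ₁| = 5.34/8.66 = 0.61663
Need k ≥ ln(10^-4) / ln(0.61663) = -9.2103 / -0.4835 ≈ 19.050
Smallest integer k satisfying the bound: 20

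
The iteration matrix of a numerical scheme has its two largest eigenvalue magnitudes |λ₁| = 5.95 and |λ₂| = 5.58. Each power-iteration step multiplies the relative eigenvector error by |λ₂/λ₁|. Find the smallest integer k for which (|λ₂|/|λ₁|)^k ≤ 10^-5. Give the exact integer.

|λ₂/λ₁| = 5.58/5.95 = 0.93782
Need k ≥ ln(10^-5) / ln(0.93782) = -11.5129 / -0.0642 ≈ 179.322
Smallest integer k satisfying the bound: 180

180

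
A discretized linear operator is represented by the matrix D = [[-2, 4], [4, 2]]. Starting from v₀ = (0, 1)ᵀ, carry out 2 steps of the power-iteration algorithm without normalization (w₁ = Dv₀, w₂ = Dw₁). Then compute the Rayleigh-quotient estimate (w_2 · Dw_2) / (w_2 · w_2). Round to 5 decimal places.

2.00000

w1 = Dv₀ = (4, 2)
w2 = Dw1 = (0, 20)
Dw2 = (80, 40)
w2·Dw2 = 0·80 + 20·40 = 800; w2·w2 = 0·0 + 20·20 = 400
λ ≈ 800/400 = 2.00000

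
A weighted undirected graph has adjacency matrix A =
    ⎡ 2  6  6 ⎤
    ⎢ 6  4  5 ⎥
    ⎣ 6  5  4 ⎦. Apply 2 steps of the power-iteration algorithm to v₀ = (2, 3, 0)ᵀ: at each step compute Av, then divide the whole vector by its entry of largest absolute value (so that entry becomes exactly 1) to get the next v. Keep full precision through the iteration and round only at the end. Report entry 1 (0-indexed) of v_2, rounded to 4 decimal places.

1.0000

Av0 = (22.00000, 24.00000, 27.00000); divide by 27.00000 → v1 = (0.81481, 0.88889, 1.00000)
Av1 = (12.96296, 13.44444, 13.33333); divide by 13.44444 → v2 = (0.96419, 1.00000, 0.99174)
Requested entry of v2: 363/363 = 1.0000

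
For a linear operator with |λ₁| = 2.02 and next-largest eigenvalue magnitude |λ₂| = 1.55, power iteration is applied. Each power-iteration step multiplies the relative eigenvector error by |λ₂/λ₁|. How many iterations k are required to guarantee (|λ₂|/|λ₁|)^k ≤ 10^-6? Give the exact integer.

|λ₂/λ₁| = 1.55/2.02 = 0.76733
Need k ≥ ln(10^-6) / ln(0.76733) = -13.8155 / -0.2648 ≈ 52.165
Smallest integer k satisfying the bound: 53

53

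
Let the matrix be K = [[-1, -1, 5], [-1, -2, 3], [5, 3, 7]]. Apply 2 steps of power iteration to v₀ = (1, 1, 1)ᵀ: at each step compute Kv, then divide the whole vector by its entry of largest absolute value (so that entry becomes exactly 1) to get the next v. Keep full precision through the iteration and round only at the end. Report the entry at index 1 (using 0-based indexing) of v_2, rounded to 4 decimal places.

0.3500

Kv0 = (3.00000, 0.00000, 15.00000); divide by 15.00000 → v1 = (0.20000, 0.00000, 1.00000)
Kv1 = (4.80000, 2.80000, 8.00000); divide by 8.00000 → v2 = (0.60000, 0.35000, 1.00000)
Requested entry of v2: 42/120 = 0.3500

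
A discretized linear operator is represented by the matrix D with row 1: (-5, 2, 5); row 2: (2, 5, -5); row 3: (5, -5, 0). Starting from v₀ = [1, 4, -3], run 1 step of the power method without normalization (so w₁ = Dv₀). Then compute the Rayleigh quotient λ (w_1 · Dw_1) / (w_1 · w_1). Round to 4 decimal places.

λ ≈ 6.7313

w1 = Dv₀ = ((-5)·1 + 2·4 + 5·(-3); 2·1 + 5·4 + (-5)·(-3); 5·1 + (-5)·4 + 0·(-3)) = (-12, 37, -15)
Dw1 = (59, 236, -245)
w1·Dw1 = (-12)·59 + 37·236 + (-15)·(-245) = 11699; w1·w1 = (-12)·(-12) + 37·37 + (-15)·(-15) = 1738
λ ≈ 11699/1738 = 6.7313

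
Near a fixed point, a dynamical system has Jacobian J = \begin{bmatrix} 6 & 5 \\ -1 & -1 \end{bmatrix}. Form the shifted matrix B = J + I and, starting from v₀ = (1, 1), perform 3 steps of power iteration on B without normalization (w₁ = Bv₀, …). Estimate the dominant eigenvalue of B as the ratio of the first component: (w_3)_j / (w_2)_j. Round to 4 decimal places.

B = J + I has rows (7, 5); (-1, 0)
w1 = Bv₀ = (7·1 + 5·1; (-1)·1 + 0·1) = (12, -1)
w2 = Bw1 = (7·12 + 5·(-1); (-1)·12 + 0·(-1)) = (79, -12)
w3 = Bw2 = (493, -79)
Ratio: 493/79 = 6.2405

μ ≈ 6.2405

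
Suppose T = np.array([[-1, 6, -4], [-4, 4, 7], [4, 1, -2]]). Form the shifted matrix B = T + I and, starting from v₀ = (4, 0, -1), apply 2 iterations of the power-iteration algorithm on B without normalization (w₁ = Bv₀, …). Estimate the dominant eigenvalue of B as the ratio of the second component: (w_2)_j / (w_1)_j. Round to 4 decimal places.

B = T + I has rows (0, 6, -4); (-4, 5, 7); (4, 1, -1)
w1 = Bv₀ = (0·4 + 6·0 + (-4)·(-1); (-4)·4 + 5·0 + 7·(-1); 4·4 + 1·0 + (-1)·(-1)) = (4, -23, 17)
w2 = Bw1 = (0·4 + 6·(-23) + (-4)·17; (-4)·4 + 5·(-23) + 7·17; 4·4 + 1·(-23) + (-1)·17) = (-206, -12, -24)
Ratio: -12/-23 = 0.5217

0.5217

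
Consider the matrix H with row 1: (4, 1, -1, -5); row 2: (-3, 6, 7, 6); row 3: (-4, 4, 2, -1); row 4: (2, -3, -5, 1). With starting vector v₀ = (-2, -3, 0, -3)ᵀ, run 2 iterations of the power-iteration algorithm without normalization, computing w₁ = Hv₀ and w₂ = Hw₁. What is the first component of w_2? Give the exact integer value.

-23

w1 = Hv₀ = (4, -30, -1, 2)
w2 = Hw1 = (-23, -187, -140, 105)
The requested component of w2 is -23.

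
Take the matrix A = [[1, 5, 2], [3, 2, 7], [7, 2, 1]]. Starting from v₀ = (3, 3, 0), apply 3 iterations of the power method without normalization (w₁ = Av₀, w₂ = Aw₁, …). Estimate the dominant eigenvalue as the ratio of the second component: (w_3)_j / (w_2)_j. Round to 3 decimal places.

λ ≈ 8.308

w1 = Av₀ = (18, 15, 27)
w2 = Aw1 = (147, 273, 183)
w3 = Aw2 = (1878, 2268, 1758)
Ratio at component: 2268 / 273 = 8.308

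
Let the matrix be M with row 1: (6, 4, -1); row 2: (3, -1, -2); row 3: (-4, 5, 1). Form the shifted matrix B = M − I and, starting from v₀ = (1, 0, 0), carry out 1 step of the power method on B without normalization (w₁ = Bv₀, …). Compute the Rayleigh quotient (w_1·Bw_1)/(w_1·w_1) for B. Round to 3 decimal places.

μ ≈ 5.520

B = M − I has rows (5, 4, -1); (3, -2, -2); (-4, 5, 0)
w1 = Bv₀ = (5·1 + 4·0 + (-1)·0; 3·1 + (-2)·0 + (-2)·0; (-4)·1 + 5·0 + 0·0) = (5, 3, -4)
Bw1 = (41, 17, -5)
w1·Bw1 = 276; w1·w1 = 50; μ ≈ 276/50 = 5.520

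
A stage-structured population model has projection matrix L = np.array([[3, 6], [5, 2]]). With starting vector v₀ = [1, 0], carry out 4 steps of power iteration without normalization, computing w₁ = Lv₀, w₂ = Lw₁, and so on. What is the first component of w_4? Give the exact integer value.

2271

w1 = Lv₀ = (3·1 + 6·0; 5·1 + 2·0) = (3, 5)
w2 = Lw1 = (3·3 + 6·5; 5·3 + 2·5) = (39, 25)
w3 = Lw2 = (267, 245)
w4 = Lw3 = (2271, 1825)
The requested component of w4 is 2271.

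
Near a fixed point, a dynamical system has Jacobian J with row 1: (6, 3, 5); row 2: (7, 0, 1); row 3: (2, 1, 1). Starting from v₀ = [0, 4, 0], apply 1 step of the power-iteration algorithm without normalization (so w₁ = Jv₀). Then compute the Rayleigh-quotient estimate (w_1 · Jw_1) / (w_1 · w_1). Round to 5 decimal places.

w1 = Jv₀ = (6·0 + 3·4 + 5·0; 7·0 + 0·4 + 1·0; 2·0 + 1·4 + 1·0) = (12, 0, 4)
Jw1 = (92, 88, 28)
w1·Jw1 = 12·92 + 0·88 + 4·28 = 1216; w1·w1 = 12·12 + 0·0 + 4·4 = 160
λ ≈ 1216/160 = 7.60000

7.60000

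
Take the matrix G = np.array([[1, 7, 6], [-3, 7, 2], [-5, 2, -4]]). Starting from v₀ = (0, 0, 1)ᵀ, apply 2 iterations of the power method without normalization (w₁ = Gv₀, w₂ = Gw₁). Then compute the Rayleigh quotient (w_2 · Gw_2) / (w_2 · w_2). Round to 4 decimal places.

5.1385

w1 = Gv₀ = (6, 2, -4)
w2 = Gw1 = (-4, -12, -10)
Gw2 = (-148, -92, 36)
w2·Gw2 = (-4)·(-148) + (-12)·(-92) + (-10)·36 = 1336; w2·w2 = (-4)·(-4) + (-12)·(-12) + (-10)·(-10) = 260
λ ≈ 1336/260 = 5.1385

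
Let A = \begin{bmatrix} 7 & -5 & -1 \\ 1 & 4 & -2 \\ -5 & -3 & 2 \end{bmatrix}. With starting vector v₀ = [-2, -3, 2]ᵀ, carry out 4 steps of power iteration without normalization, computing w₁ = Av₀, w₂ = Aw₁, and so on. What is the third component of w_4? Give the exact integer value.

-2138

w1 = Av₀ = (7·(-2) + (-5)·(-3) + (-1)·2; 1·(-2) + 4·(-3) + (-2)·2; (-5)·(-2) + (-3)·(-3) + 2·2) = (-1, -18, 23)
w2 = Aw1 = (7·(-1) + (-5)·(-18) + (-1)·23; 1·(-1) + 4·(-18) + (-2)·23; (-5)·(-1) + (-3)·(-18) + 2·23) = (60, -119, 105)
w3 = Aw2 = (910, -626, 267)
w4 = Aw3 = (9233, -2128, -2138)
The requested component of w4 is -2138.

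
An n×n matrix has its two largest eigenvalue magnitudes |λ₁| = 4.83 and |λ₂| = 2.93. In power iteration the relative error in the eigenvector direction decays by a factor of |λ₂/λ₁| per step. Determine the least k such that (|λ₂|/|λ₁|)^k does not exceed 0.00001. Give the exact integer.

|λ₂/λ₁| = 2.93/4.83 = 0.60663
Need k ≥ ln(0.00001) / ln(0.60663) = -11.5129 / -0.4998 ≈ 23.033
Smallest integer k satisfying the bound: 24

24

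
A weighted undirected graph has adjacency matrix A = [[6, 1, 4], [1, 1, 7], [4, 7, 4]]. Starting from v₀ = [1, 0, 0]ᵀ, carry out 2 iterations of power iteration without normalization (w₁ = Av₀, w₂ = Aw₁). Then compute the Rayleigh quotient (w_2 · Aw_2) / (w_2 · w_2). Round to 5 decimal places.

λ ≈ 11.78648

w1 = Av₀ = (6·1 + 1·0 + 4·0; 1·1 + 1·0 + 7·0; 4·1 + 7·0 + 4·0) = (6, 1, 4)
w2 = Aw1 = (6·6 + 1·1 + 4·4; 1·6 + 1·1 + 7·4; 4·6 + 7·1 + 4·4) = (53, 35, 47)
Aw2 = (541, 417, 645)
w2·Aw2 = 53·541 + 35·417 + 47·645 = 73583; w2·w2 = 53·53 + 35·35 + 47·47 = 6243
λ ≈ 73583/6243 = 11.78648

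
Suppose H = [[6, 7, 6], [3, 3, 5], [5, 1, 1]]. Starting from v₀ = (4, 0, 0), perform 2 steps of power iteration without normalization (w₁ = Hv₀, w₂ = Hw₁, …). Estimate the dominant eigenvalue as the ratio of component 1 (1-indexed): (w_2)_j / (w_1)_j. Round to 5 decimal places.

λ ≈ 14.50000

w1 = Hv₀ = (24, 12, 20)
w2 = Hw1 = (348, 208, 152)
Ratio at component: 348 / 24 = 14.50000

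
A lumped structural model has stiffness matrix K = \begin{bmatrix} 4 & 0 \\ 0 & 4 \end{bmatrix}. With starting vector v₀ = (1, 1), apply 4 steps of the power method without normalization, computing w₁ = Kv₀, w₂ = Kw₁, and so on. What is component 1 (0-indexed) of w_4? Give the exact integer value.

w1 = Kv₀ = (4, 4)
w2 = Kw1 = (16, 16)
w3 = Kw2 = (64, 64)
w4 = Kw3 = (256, 256)
The requested component of w4 is 256.

256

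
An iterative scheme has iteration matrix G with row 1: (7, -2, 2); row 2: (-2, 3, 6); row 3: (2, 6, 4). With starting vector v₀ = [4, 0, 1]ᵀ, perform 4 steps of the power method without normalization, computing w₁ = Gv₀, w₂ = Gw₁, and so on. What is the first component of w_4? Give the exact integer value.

14478

w1 = Gv₀ = (30, -2, 12)
w2 = Gw1 = (238, 6, 96)
w3 = Gw2 = (1846, 118, 896)
w4 = Gw3 = (14478, 2038, 7984)
The requested component of w4 is 14478.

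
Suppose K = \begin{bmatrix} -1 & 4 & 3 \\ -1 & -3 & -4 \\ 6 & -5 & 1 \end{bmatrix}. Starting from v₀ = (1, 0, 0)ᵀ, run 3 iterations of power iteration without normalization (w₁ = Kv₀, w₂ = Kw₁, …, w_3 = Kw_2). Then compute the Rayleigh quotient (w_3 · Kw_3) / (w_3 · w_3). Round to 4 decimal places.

-3.5633

w1 = Kv₀ = ((-1)·1 + 4·0 + 3·0; (-1)·1 + (-3)·0 + (-4)·0; 6·1 + (-5)·0 + 1·0) = (-1, -1, 6)
w2 = Kw1 = ((-1)·(-1) + 4·(-1) + 3·6; (-1)·(-1) + (-3)·(-1) + (-4)·6; 6·(-1) + (-5)·(-1) + 1·6) = (15, -20, 5)
w3 = Kw2 = (-80, 25, 195)
Kw3 = (765, -775, -410)
w3·Kw3 = (-80)·765 + 25·(-775) + 195·(-410) = -160525; w3·w3 = (-80)·(-80) + 25·25 + 195·195 = 45050
λ ≈ -160525/45050 = -3.5633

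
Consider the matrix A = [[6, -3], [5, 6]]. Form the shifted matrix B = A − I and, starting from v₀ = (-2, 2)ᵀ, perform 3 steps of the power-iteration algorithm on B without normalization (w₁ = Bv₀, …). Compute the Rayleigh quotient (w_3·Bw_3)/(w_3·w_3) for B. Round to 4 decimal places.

5.3846

B = A − I has rows (5, -3); (5, 5)
w1 = Bv₀ = (-16, 0)
w2 = Bw1 = (-80, -80)
w3 = Bw2 = (-160, -800)
Bw3 = (1600, -4800)
w3·Bw3 = 3584000; w3·w3 = 665600; μ ≈ 3584000/665600 = 5.3846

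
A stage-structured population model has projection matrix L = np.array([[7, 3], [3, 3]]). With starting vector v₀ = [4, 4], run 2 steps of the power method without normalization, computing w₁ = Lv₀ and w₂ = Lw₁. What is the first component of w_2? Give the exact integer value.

w1 = Lv₀ = (7·4 + 3·4; 3·4 + 3·4) = (40, 24)
w2 = Lw1 = (7·40 + 3·24; 3·40 + 3·24) = (352, 192)
The requested component of w2 is 352.

352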